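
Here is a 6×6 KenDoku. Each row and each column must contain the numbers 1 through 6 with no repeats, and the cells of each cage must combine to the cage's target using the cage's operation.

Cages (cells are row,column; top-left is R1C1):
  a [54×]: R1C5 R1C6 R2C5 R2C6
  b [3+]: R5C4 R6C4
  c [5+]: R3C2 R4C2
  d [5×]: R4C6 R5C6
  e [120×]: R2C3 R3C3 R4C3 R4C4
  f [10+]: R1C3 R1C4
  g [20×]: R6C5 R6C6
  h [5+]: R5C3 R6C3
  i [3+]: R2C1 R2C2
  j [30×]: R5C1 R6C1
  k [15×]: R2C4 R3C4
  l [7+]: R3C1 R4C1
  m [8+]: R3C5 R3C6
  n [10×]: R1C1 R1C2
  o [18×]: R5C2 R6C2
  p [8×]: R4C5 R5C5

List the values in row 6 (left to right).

The only place for 4 in row 2 is R2C3.
Column 3 now contains 4, which forces R1C3 = 6.
Cage f's pair has sum 10; hence R1C4 = 4.
In row 2, 5 can only go at R2C4, so R2C4 = 5.
5 is placed in column 4; hence R3C4 = 3.
The only place for 4 in row 5 is R5C5.
4 is placed in column 5, which forces R4C5 = 2.
4 is placed in column 5, which forces R6C5 = 5.
The two cells of cage g must have product 20, so R6C6 = 4.
2 is placed in column 5, leaving R3C5 = 6.
The two cells of cage m must have sum 8; hence R3C6 = 2.
Row 4 already has 2, leaving R4C4 = 6.
Cage j's pair has product 30, so R5C1 = 5.
5 is placed in row 5, so R5C6 = 1.
Row 6 now contains 5, which forces R6C1 = 6.
6 is placed in row 6, leaving R6C2 = 3.
Row 6 already has 3, leaving R6C3 = 2.
Row 6 now contains 2; hence R6C4 = 1.
5 is placed in column 1, leaving R1C1 = 2.
Cage n needs two cells with product 10; hence R1C2 = 5.
Cage a has product 54, so R1C5 = 1.
Column 6 now contains 1, leaving R1C6 = 3.
2 is placed in column 1, leaving R2C1 = 1.
1 is placed in row 2, so R2C2 = 2.
Column 5 already has 6, so R2C5 = 3.
The 4 cells of cage a must have product 54; hence R2C6 = 6.
Cage l needs two cells with sum 7, leaving R3C1 = 4.
4 is placed in row 3, so R3C2 = 1.
Row 3 already has 1, leaving R3C3 = 5.
The two cells of cage l must have sum 7, so R4C1 = 3.
Column 2 already has 1, so R4C2 = 4.
5 is placed in column 3, so R4C3 = 1.
Column 6 now contains 1, so R4C6 = 5.
3 is placed in column 2, leaving R5C2 = 6.
Column 3 now contains 2, which forces R5C3 = 3.
Row 5 already has 1, leaving R5C4 = 2.
The full grid is 2 5 6 4 1 3 / 1 2 4 5 3 6 / 4 1 5 3 6 2 / 3 4 1 6 2 5 / 5 6 3 2 4 1 / 6 3 2 1 5 4.

6 3 2 1 5 4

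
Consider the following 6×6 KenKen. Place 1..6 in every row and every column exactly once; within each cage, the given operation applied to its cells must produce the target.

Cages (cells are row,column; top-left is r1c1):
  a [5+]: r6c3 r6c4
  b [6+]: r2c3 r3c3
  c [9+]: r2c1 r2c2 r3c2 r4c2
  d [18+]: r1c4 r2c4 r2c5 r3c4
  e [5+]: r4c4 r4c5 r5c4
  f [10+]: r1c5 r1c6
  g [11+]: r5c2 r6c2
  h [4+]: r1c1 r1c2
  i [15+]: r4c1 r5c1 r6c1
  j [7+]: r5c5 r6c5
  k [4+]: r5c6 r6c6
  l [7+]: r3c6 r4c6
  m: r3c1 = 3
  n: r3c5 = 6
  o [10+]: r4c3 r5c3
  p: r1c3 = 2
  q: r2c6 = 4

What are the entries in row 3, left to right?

Cage p is given, leaving r1c3 = 2.
Cage q is a single given cell, leaving r2c6 = 4.
Cage m is a single given cell, leaving r3c1 = 3.
N is a freebie, so r3c5 = 6.
3 is placed in column 1, which forces r1c1 = 1.
Cage h needs two cells with sum 4, leaving r1c2 = 3.
Column 5 already has 6, so r1c5 = 4.
Column 6 already has 4, leaving r1c6 = 6.
Column 1 already has 1, so r2c1 = 2.
Row 1 now contains 6, which forces r1c4 = 5.
Cage c needs sum 9, so r2c2 = 1.
Row 2 now contains 1, so r2c3 = 5.
The 4 cells of cage d must have sum 18, so r2c4 = 6.
Row 2 already has 5, leaving r2c5 = 3.
5 is placed in column 3; hence r3c3 = 1.
Cage d has sum 18, leaving r3c4 = 4.
4 is placed in row 3; hence r3c2 = 2.
2 is placed in row 3, leaving r3c6 = 5.
Cage c needs sum 9; hence r4c2 = 4.
Row 4 already has 4, which forces r4c3 = 6.
Column 6 already has 5, leaving r4c6 = 2.
6 is placed in column 3, so r5c3 = 4.
Column 3 already has 4, so r6c3 = 3.
3 is placed in row 6, so r6c6 = 1.
6 is placed in row 4; hence r4c1 = 5.
Cage e needs sum 5, which forces r4c4 = 3.
Row 4 now contains 2, which forces r4c5 = 1.
Cage i needs sum 15, which forces r5c1 = 6.
6 is placed in row 5, so r5c2 = 5.
The 3 cells of cage e must have sum 5, which forces r5c4 = 1.
Row 5 now contains 5; hence r5c5 = 2.
Column 6 now contains 1; hence r5c6 = 3.
Cage i has sum 15, leaving r6c1 = 4.
5 is placed in column 2, which forces r6c2 = 6.
1 is placed in row 6, which forces r6c4 = 2.
Column 5 now contains 2, which forces r6c5 = 5.
The full grid is 1 3 2 5 4 6 / 2 1 5 6 3 4 / 3 2 1 4 6 5 / 5 4 6 3 1 2 / 6 5 4 1 2 3 / 4 6 3 2 5 1.

3 2 1 4 6 5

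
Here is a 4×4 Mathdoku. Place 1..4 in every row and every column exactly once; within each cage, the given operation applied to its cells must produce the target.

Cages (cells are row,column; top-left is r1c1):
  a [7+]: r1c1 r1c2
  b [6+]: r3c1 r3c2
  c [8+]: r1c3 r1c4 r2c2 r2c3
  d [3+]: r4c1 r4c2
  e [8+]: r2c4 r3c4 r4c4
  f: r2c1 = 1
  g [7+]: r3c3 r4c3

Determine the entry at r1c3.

Cage f is given; hence r2c1 = 1.
Column 1 now contains 1, which forces r4c1 = 2.
Row 4 already has 2; hence r4c2 = 1.
2 is placed in column 1, so r3c1 = 4.
Cage b needs two cells with sum 6, so r3c2 = 2.
Row 3 now contains 4, which forces r3c3 = 3.
Cage e needs sum 8, which forces r3c4 = 1.
3 is placed in column 3, so r4c3 = 4.
4 is placed in row 4; hence r4c4 = 3.
Column 1 now contains 4, which forces r1c1 = 3.
The two cells of cage a must have sum 7; hence r1c2 = 4.
The 4 cells of cage c must have sum 8; hence r1c3 = 1.
Column 4 already has 1, leaving r1c4 = 2.
Column 2 already has 2, which forces r2c2 = 3.
3 is placed in column 3, leaving r2c3 = 2.
Column 4 now contains 3, so r2c4 = 4.
Completed grid: 3 4 1 2 / 1 3 2 4 / 4 2 3 1 / 2 1 4 3.

1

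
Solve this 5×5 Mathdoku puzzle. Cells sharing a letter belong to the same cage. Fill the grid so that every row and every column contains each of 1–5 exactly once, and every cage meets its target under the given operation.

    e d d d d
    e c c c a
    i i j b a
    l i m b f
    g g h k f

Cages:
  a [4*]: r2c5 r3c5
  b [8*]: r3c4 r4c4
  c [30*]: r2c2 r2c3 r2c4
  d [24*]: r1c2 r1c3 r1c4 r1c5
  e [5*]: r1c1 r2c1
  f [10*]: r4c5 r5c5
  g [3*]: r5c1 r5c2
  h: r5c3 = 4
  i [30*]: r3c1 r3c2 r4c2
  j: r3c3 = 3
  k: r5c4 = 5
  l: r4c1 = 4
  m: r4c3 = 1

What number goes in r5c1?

J is a freebie, which forces r3c3 = 3.
Cage l is a single given cell; hence r4c1 = 4.
Cage m is given, leaving r4c3 = 1.
4 is placed in row 4, so r4c4 = 2.
2 is placed in row 4, leaving r4c5 = 5.
H is a freebie, so r5c3 = 4.
Cage k is a single given cell, leaving r5c4 = 5.
5 is placed in column 5, which forces r5c5 = 2.
Column 3 already has 4; hence r1c3 = 2.
Column 3 already has 2; hence r2c3 = 5.
Column 4 already has 5, so r2c4 = 3.
Column 4 already has 2; hence r3c4 = 4.
Row 3 now contains 4; hence r3c5 = 1.
Row 4 already has 5, leaving r4c2 = 3.
3 is placed in column 2, which forces r5c2 = 1.
Cage e needs two cells with product 5; hence r1c1 = 5.
1 is placed in column 2; hence r1c2 = 4.
4 is placed in column 4; hence r1c4 = 1.
Cage d has product 24, so r1c5 = 3.
Row 2 now contains 5, so r2c1 = 1.
Row 2 now contains 5, which forces r2c2 = 2.
1 is placed in column 5; hence r2c5 = 4.
5 is placed in column 1, leaving r3c1 = 2.
2 is placed in column 2; hence r3c2 = 5.
Row 5 now contains 1, which forces r5c1 = 3.
Completed grid: 5 4 2 1 3 / 1 2 5 3 4 / 2 5 3 4 1 / 4 3 1 2 5 / 3 1 4 5 2.

3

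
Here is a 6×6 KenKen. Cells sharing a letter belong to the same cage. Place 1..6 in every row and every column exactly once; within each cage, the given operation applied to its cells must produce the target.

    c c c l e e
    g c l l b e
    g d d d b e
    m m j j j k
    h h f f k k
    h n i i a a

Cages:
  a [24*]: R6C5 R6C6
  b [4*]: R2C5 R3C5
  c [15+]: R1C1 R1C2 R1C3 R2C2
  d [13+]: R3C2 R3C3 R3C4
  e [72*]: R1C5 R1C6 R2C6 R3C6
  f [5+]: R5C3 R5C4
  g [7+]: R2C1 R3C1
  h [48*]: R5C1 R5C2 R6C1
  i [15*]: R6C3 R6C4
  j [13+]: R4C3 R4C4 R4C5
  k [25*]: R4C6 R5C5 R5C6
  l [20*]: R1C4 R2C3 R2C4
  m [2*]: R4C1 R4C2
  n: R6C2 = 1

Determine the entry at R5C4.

3

Cage k has product 25, so R4C6 = 5.
Cage k has product 25; hence R5C5 = 5.
The 3 cells of cage k must have product 25; hence R5C6 = 1.
Cage n is given, which forces R6C2 = 1.
The two cells of cage m must have product 2, leaving R4C1 = 1.
Column 2 already has 1, which forces R4C2 = 2.
The only place for 1 in row 3 is R3C5.
Column 5 now contains 1, which forces R2C5 = 4.
Column 5 now contains 4, which forces R6C5 = 6.
Row 6 already has 6, leaving R6C6 = 4.
Cage e needs product 72, leaving R1C5 = 2.
Column 5 now contains 6, leaving R4C5 = 3.
4 is placed in row 6, so R6C1 = 2.
Row 1 now contains 2, so R1C4 = 4.
Cage g's pair has sum 7, so R2C1 = 3.
The two cells of cage g must have sum 7, leaving R3C1 = 4.
4 is placed in column 4, which forces R4C4 = 6.
Column 1 now contains 4, so R5C1 = 6.
Row 5 already has 6, which forces R5C2 = 4.
6 is placed in column 1, leaving R1C1 = 5.
The 4 cells of cage c must have sum 15, so R1C2 = 3.
Cage c needs sum 15; hence R1C3 = 1.
3 is placed in row 1; hence R1C6 = 6.
The 4 cells of cage c must have sum 15, which forces R2C2 = 6.
1 is placed in column 3, which forces R2C3 = 5.
Row 2 already has 5, so R2C4 = 1.
Column 6 now contains 6, which forces R2C6 = 2.
Column 2 now contains 6, so R3C2 = 5.
5 is placed in row 3, which forces R3C4 = 2.
Column 6 already has 2; hence R3C6 = 3.
6 is placed in row 4, leaving R4C3 = 4.
Column 4 already has 2, which forces R5C4 = 3.
Column 3 now contains 5; hence R6C3 = 3.
3 is placed in column 4, leaving R6C4 = 5.
Row 3 already has 2, leaving R3C3 = 6.
3 is placed in row 5, so R5C3 = 2.
Completed grid: 5 3 1 4 2 6 / 3 6 5 1 4 2 / 4 5 6 2 1 3 / 1 2 4 6 3 5 / 6 4 2 3 5 1 / 2 1 3 5 6 4.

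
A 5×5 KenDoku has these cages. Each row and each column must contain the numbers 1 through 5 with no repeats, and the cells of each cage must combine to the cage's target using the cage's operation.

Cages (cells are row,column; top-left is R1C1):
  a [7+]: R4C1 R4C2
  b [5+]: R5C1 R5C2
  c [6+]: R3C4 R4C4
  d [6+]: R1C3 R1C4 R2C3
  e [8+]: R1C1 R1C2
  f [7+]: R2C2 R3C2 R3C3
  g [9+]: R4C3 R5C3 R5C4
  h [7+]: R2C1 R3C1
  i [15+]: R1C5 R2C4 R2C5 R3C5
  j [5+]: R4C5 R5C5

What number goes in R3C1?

3

The only place for 1 in column 1 is R5C1.
The two cells of cage b must have sum 5, leaving R5C2 = 4.
The only place for 5 in column 3 is R5C3.
Cage i needs sum 15, which forces R2C4 = 5.
The 4 cells of cage i must have sum 15, leaving R3C5 = 5.
The only place for 2 in row 2 is R2C2.
Row 3 needs a 1, and only R3C2 is open for it.
Cage f has sum 7; hence R3C3 = 4.
Row 3 now contains 4, which forces R3C4 = 2.
2 is placed in column 4; hence R4C4 = 4.
2 is placed in column 4, which forces R5C4 = 3.
3 is placed in row 5, which forces R5C5 = 2.
The 3 cells of cage d must have sum 6, leaving R1C3 = 2.
2 is placed in column 4; hence R1C4 = 1.
Row 1 now contains 1; hence R1C5 = 4.
The two cells of cage h must have sum 7, which forces R2C1 = 4.
Cage d has sum 6, leaving R2C3 = 3.
Column 5 now contains 4, so R2C5 = 1.
Row 3 now contains 4; hence R3C1 = 3.
Row 4 already has 4, leaving R4C1 = 2.
Cage a's pair has sum 7; hence R4C2 = 5.
Cage g needs sum 9, so R4C3 = 1.
Column 5 already has 2; hence R4C5 = 3.
3 is placed in column 1, which forces R1C1 = 5.
5 is placed in column 2; hence R1C2 = 3.
Filled in: 5 3 2 1 4 / 4 2 3 5 1 / 3 1 4 2 5 / 2 5 1 4 3 / 1 4 5 3 2.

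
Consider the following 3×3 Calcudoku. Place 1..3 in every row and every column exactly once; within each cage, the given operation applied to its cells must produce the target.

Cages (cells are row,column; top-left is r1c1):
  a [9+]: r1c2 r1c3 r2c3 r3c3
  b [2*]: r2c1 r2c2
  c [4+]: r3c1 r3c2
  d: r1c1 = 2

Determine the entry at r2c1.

1

Cage d is a single given cell, which forces r1c1 = 2.
The 4 cells of cage a must have sum 9, leaving r1c2 = 3.
2 is placed in row 1, leaving r1c3 = 1.
Column 1 already has 2, which forces r2c1 = 1.
1 is placed in row 2; hence r2c2 = 2.
Row 2 now contains 2; hence r2c3 = 3.
1 is placed in column 1, leaving r3c1 = 3.
Column 2 already has 3, so r3c2 = 1.
Column 3 already has 3, so r3c3 = 2.
The full grid is 2 3 1 / 1 2 3 / 3 1 2.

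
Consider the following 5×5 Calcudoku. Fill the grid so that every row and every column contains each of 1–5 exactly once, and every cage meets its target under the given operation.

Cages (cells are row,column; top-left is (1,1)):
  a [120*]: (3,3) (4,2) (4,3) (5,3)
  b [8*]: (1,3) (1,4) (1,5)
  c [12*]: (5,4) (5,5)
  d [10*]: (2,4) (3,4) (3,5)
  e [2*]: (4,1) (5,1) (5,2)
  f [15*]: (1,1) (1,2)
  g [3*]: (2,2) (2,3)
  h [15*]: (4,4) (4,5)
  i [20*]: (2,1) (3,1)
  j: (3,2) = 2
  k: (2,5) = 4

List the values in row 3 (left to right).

4 2 3 5 1

K is a freebie, so (2,5) = 4.
Cage j is a single given cell; hence (3,2) = 2.
The 3 cells of cage e must have product 2, leaving (4,1) = 1.
Cage e needs product 2, which forces (5,1) = 2.
Cage e has product 2, so (5,2) = 1.
Column 5 now contains 4, leaving (5,5) = 3.
Row 2 already has 4, so (2,1) = 5.
Column 2 now contains 1, so (2,2) = 3.
Cage g's pair has product 3; hence (2,3) = 1.
Cage d needs product 10, so (2,4) = 2.
Cage i's pair has product 20, so (3,1) = 4.
Cage a needs product 120; hence (4,3) = 2.
Cage h's pair has product 15, leaving (4,4) = 3.
3 is placed in column 5; hence (4,5) = 5.
Row 5 now contains 3, leaving (5,4) = 4.
Column 1 now contains 5, leaving (1,1) = 3.
Column 2 already has 3, which forces (1,2) = 5.
2 is placed in column 3, so (1,3) = 4.
Column 4 now contains 4, which forces (1,4) = 1.
Cage b has product 8, so (1,5) = 2.
Cage a needs product 120, which forces (3,3) = 3.
Cage d needs product 10, which forces (3,4) = 5.
5 is placed in column 5; hence (3,5) = 1.
5 is placed in row 4, so (4,2) = 4.
4 is placed in row 5; hence (5,3) = 5.
The full grid is 3 5 4 1 2 / 5 3 1 2 4 / 4 2 3 5 1 / 1 4 2 3 5 / 2 1 5 4 3.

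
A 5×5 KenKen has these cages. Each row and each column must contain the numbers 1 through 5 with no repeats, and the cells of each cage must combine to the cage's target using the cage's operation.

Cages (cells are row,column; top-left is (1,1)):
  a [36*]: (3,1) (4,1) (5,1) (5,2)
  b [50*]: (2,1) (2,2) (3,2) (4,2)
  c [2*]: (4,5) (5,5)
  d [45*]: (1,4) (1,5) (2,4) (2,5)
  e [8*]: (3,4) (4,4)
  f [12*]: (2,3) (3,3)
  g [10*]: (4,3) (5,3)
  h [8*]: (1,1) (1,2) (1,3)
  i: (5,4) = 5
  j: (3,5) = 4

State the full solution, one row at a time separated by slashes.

The 4 cells of cage b must have product 50, which forces (2,1) = 5.
Cage j is a single given cell, which forces (3,5) = 4.
Cage a has product 36, which forces (5,2) = 3.
I is a freebie, which forces (5,4) = 5.
Cage d has product 45; hence (1,4) = 3.
Cage d has product 45, leaving (1,5) = 5.
Cage f's pair has product 12, so (2,3) = 4.
Cage d has product 45, which forces (2,4) = 1.
Cage d needs product 45, leaving (2,5) = 3.
Row 3 now contains 4; hence (3,3) = 3.
Row 3 now contains 4, so (3,4) = 2.
Cage g needs two cells with product 10, leaving (4,3) = 5.
Cage e's pair has product 8, leaving (4,4) = 4.
Row 5 already has 5, so (5,3) = 2.
2 is placed in row 5; hence (5,5) = 1.
Column 3 now contains 2, which forces (1,3) = 1.
Row 2 already has 1, which forces (2,2) = 2.
Row 3 now contains 3, which forces (3,1) = 1.
Cage b has product 50, which forces (3,2) = 5.
Cage a has product 36, so (4,1) = 3.
The 4 cells of cage b must have product 50, leaving (4,2) = 1.
Column 5 already has 1; hence (4,5) = 2.
Row 5 now contains 1, so (5,1) = 4.
4 is placed in column 1, leaving (1,1) = 2.
Column 2 now contains 2, so (1,2) = 4.

2 4 1 3 5 / 5 2 4 1 3 / 1 5 3 2 4 / 3 1 5 4 2 / 4 3 2 5 1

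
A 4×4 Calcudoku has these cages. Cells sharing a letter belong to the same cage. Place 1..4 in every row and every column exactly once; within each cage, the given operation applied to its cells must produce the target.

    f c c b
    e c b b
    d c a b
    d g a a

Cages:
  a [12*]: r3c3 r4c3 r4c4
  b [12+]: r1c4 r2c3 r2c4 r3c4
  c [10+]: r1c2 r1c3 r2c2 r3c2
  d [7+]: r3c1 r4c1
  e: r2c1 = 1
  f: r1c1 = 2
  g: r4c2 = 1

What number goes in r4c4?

2

Cage f is a single given cell; hence r1c1 = 2.
E is a freebie, leaving r2c1 = 1.
G is a freebie, leaving r4c2 = 1.
Cage c has sum 10, leaving r1c3 = 1.
Column 3 already has 1; hence r3c3 = 2.
The 4 cells of cage c must have sum 10; hence r2c2 = 2.
Row 2 already has 2, which forces r2c4 = 3.
Cage a needs product 12; hence r4c3 = 3.
Cage a needs product 12, so r4c4 = 2.
Column 4 already has 3, which forces r1c4 = 4.
3 is placed in row 2; hence r2c3 = 4.
Cage d's pair has sum 7, leaving r3c1 = 3.
3 is placed in row 3, leaving r3c2 = 4.
Cage b has sum 12, leaving r3c4 = 1.
3 is placed in row 4, so r4c1 = 4.
Row 1 already has 4, leaving r1c2 = 3.
The full grid is 2 3 1 4 / 1 2 4 3 / 3 4 2 1 / 4 1 3 2.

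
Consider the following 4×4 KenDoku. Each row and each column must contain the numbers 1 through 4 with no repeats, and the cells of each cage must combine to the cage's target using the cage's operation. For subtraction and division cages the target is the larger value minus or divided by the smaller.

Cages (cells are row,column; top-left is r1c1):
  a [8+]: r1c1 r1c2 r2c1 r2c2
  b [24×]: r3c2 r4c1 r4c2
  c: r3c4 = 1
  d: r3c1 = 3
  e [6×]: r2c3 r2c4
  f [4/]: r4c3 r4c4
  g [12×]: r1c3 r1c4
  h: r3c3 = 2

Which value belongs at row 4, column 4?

Cage d is given, leaving r3c1 = 3.
H is a freebie; hence r3c3 = 2.
Cage c is given, which forces r3c4 = 1.
Column 4 already has 1, which forces r4c4 = 4.
Cage g's pair has product 12, leaving r1c3 = 4.
Column 4 now contains 4, which forces r1c4 = 3.
Column 3 now contains 2; hence r2c3 = 3.
Cage e's pair has product 6, so r2c4 = 2.
2 is placed in row 3, leaving r3c2 = 4.
Row 4 already has 4, which forces r4c1 = 2.
Cage b has product 24, so r4c2 = 3.
Row 4 already has 4, leaving r4c3 = 1.
Column 1 already has 2, so r1c1 = 1.
The 4 cells of cage a must have sum 8; hence r1c2 = 2.
The 4 cells of cage a must have sum 8; hence r2c1 = 4.
Column 2 already has 4, so r2c2 = 1.
Completed grid: 1 2 4 3 / 4 1 3 2 / 3 4 2 1 / 2 3 1 4.

4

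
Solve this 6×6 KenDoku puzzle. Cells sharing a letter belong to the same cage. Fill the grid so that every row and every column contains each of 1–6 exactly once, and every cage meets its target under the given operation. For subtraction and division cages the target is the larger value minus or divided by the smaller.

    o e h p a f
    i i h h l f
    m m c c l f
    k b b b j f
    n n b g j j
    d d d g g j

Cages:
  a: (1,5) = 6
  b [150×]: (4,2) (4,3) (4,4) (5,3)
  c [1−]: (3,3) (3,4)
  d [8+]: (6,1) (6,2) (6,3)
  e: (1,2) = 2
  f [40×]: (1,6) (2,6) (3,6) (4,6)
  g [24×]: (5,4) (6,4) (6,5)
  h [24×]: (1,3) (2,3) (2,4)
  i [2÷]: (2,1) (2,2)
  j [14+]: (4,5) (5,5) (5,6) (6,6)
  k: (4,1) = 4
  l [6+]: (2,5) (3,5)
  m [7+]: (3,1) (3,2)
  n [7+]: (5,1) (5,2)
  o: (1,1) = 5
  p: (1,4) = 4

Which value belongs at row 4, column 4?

Cage o is given, leaving (1,1) = 5.
Cage e is a single given cell, which forces (1,2) = 2.
Cage p is given; hence (1,4) = 4.
Cage a is a single given cell, so (1,5) = 6.
Row 1 now contains 4, which forces (1,6) = 1.
Cage k is a single given cell; hence (4,1) = 4.
Cage b has product 150; hence (5,3) = 5.
1 is placed in row 1, leaving (1,3) = 3.
The 3 cells of cage h must have product 24, which forces (2,3) = 4.
Cage h needs product 24, which forces (2,4) = 2.
2 is placed in row 2; hence (2,6) = 5.
Column 6 now contains 5, leaving (4,6) = 2.
Row 2 already has 5, so (2,5) = 1.
Cage l needs two cells with sum 6, so (3,5) = 5.
Column 6 now contains 2, which forces (3,6) = 4.
5 is placed in column 5, leaving (4,5) = 3.
The 3 cells of cage g must have product 24, which forces (6,5) = 4.
Cage c's pair has difference 1, so (3,3) = 2.
4 is placed in column 5, leaving (5,5) = 2.
Row 6 already has 4; hence (6,2) = 5.
2 is placed in column 3, so (6,3) = 1.
Row 6 now contains 1; hence (6,4) = 6.
Row 6 already has 6, so (6,6) = 3.
Cage b needs product 150, which forces (4,2) = 1.
Column 3 now contains 1, leaving (4,3) = 6.
Cage b has product 150; hence (4,4) = 5.
Column 4 already has 6; hence (5,4) = 1.
Column 6 already has 3, so (5,6) = 6.
Row 6 now contains 1; hence (6,1) = 2.
The two cells of cage m must have sum 7, so (3,1) = 1.
1 is placed in column 2, so (3,2) = 6.
1 is placed in column 4, leaving (3,4) = 3.
Row 5 now contains 6, leaving (5,1) = 3.
Row 5 now contains 6, which forces (5,2) = 4.
Column 1 now contains 3, leaving (2,1) = 6.
Column 2 already has 6, leaving (2,2) = 3.
Filled in: 5 2 3 4 6 1 / 6 3 4 2 1 5 / 1 6 2 3 5 4 / 4 1 6 5 3 2 / 3 4 5 1 2 6 / 2 5 1 6 4 3.

5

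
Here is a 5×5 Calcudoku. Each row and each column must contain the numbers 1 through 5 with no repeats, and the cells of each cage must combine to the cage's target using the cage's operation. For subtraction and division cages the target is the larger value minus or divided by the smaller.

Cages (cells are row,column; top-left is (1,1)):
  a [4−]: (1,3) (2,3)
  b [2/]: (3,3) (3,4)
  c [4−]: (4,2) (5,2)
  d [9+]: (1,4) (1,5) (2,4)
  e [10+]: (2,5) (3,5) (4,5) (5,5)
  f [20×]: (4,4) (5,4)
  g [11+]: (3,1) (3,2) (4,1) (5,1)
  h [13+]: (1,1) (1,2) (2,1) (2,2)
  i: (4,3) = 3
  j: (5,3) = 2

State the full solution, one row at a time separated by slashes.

I is a freebie, so (4,3) = 3.
Cage j is a single given cell, leaving (5,3) = 2.
Cage b's pair has quotient 2, leaving (3,4) = 2.
In column 3, 4 can only go at (3,3), so (3,3) = 4.
The only place for 5 in column 5 is (1,5).
Row 1 now contains 5, so (1,3) = 1.
Row 1 now contains 1, which forces (1,4) = 3.
Cage a's pair has difference 4, so (2,3) = 5.
Column 4 now contains 3; hence (2,4) = 1.
The only place for 2 in row 2 is (2,5).
The only place for 2 in row 4 is (4,1).
2 is placed in column 1; hence (1,1) = 4.
The 4 cells of cage h must have sum 13; hence (1,2) = 2.
Cage h needs sum 13, leaving (2,1) = 3.
Cage h needs sum 13; hence (2,2) = 4.
Cage g has sum 11, leaving (3,2) = 3.
3 is placed in row 3, so (3,5) = 1.
1 is placed in column 5; hence (4,5) = 4.
4 is placed in column 5, so (5,5) = 3.
1 is placed in row 3, which forces (3,1) = 5.
Row 4 already has 4, so (4,4) = 5.
Cage g needs sum 11; hence (5,1) = 1.
1 is placed in row 5; hence (5,2) = 5.
Cage f needs two cells with product 20, so (5,4) = 4.
5 is placed in row 4; hence (4,2) = 1.

4 2 1 3 5 / 3 4 5 1 2 / 5 3 4 2 1 / 2 1 3 5 4 / 1 5 2 4 3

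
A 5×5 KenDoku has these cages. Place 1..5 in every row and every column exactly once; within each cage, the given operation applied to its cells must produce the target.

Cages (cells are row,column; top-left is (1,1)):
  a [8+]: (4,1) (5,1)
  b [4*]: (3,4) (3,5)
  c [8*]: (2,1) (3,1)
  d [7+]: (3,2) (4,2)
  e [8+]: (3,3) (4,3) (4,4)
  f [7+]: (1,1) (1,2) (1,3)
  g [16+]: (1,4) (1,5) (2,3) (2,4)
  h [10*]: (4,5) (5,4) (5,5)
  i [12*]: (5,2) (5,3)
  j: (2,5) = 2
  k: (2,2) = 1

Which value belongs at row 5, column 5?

1

Cage k is given, so (2,2) = 1.
J is a freebie, which forces (2,5) = 2.
Row 2 now contains 2; hence (2,1) = 4.
The two cells of cage c must have product 8, leaving (3,1) = 2.
Cage h needs product 10, leaving (5,4) = 2.
Column 1 already has 2, so (1,1) = 1.
The only place for 1 in row 5 is (5,5).
Cage b's pair has product 4, so (3,4) = 1.
1 is placed in column 5, leaving (3,5) = 4.
1 is placed in column 5, so (4,5) = 5.
The 4 cells of cage g must have sum 16, so (1,4) = 5.
5 is placed in column 5, leaving (1,5) = 3.
Cage g needs sum 16, leaving (2,3) = 5.
The 4 cells of cage g must have sum 16, which forces (2,4) = 3.
Cage e needs sum 8, leaving (3,3) = 3.
Row 4 already has 5, which forces (4,1) = 3.
3 is placed in column 4, which forces (4,4) = 4.
The two cells of cage a must have sum 8, which forces (5,1) = 5.
Column 3 now contains 3; hence (5,3) = 4.
The 3 cells of cage f must have sum 7, so (1,2) = 4.
4 is placed in column 3, so (1,3) = 2.
3 is placed in row 3, so (3,2) = 5.
Row 4 now contains 4; hence (4,2) = 2.
Cage e has sum 8, leaving (4,3) = 1.
Row 5 now contains 4, so (5,2) = 3.
Completed grid: 1 4 2 5 3 / 4 1 5 3 2 / 2 5 3 1 4 / 3 2 1 4 5 / 5 3 4 2 1.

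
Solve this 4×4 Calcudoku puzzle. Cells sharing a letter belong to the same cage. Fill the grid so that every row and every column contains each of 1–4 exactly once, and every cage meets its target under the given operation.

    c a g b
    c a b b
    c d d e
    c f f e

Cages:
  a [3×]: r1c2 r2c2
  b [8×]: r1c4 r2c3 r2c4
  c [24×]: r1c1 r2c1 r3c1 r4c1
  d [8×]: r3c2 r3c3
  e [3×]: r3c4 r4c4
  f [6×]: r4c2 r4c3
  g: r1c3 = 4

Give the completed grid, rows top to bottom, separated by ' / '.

Cage g is given, so r1c3 = 4.
4 is placed in column 3, so r3c3 = 2.
Column 3 now contains 2, leaving r4c3 = 3.
Row 4 already has 3, so r4c4 = 1.
Column 4 already has 1, leaving r1c4 = 2.
Column 3 now contains 2, which forces r2c3 = 1.
The 3 cells of cage b must have product 8, leaving r2c4 = 4.
Row 3 now contains 2; hence r3c2 = 4.
Column 4 already has 1; hence r3c4 = 3.
Row 4 already has 3, leaving r4c2 = 2.
Cage c needs product 24, leaving r1c1 = 3.
Cage a needs two cells with product 3, which forces r1c2 = 1.
Cage c has product 24, so r2c1 = 2.
1 is placed in row 2, which forces r2c2 = 3.
3 is placed in row 3, leaving r3c1 = 1.
Row 4 now contains 2, leaving r4c1 = 4.

3 1 4 2 / 2 3 1 4 / 1 4 2 3 / 4 2 3 1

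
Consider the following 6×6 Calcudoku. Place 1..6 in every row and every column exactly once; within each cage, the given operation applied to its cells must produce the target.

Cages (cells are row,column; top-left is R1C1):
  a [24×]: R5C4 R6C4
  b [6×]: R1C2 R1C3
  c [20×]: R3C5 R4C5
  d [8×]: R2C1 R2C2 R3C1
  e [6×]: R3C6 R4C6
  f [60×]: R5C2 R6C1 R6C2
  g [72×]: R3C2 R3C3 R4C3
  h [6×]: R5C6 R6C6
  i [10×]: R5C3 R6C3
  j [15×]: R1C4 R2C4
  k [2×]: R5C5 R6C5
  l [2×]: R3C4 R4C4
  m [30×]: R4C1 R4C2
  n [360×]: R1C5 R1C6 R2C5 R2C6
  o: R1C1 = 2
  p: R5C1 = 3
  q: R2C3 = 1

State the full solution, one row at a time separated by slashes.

2 1 6 5 3 4 / 4 2 1 3 6 5 / 1 6 4 2 5 3 / 6 5 3 1 4 2 / 3 4 5 6 2 1 / 5 3 2 4 1 6

Cage o is given; hence R1C1 = 2.
Cage q is a single given cell, so R2C3 = 1.
Cage p is a single given cell, which forces R5C1 = 3.
Cage b's pair has product 6, so R1C2 = 1.
Cage b needs two cells with product 6, which forces R1C3 = 6.
Row 2 now contains 1, which forces R2C1 = 4.
Cage d has product 8, so R2C2 = 2.
Cage d has product 8, leaving R3C1 = 1.
Row 3 already has 1; hence R3C4 = 2.
2 is placed in column 4, which forces R4C4 = 1.
Cage g has product 72; hence R3C2 = 6.
Cage e's pair has product 6, leaving R3C6 = 3.
Column 2 already has 6, which forces R4C2 = 5.
5 is placed in row 4, which forces R4C5 = 4.
The two cells of cage e must have product 6, leaving R4C6 = 2.
The 3 cells of cage f must have product 60; hence R5C2 = 4.
Row 5 already has 4, leaving R5C4 = 6.
Row 5 now contains 6; hence R5C6 = 1.
Cage f needs product 60; hence R6C1 = 5.
Cage f has product 60, leaving R6C2 = 3.
Row 6 already has 5; hence R6C3 = 2.
6 is placed in column 4, which forces R6C4 = 4.
Row 6 already has 2, leaving R6C5 = 1.
Column 6 already has 1, leaving R6C6 = 6.
Cage n has product 360, so R1C5 = 3.
Cage n has product 360, so R1C6 = 4.
The 4 cells of cage n must have product 360, which forces R2C5 = 6.
Column 6 now contains 6, which forces R2C6 = 5.
Row 3 now contains 3, so R3C3 = 4.
Column 5 already has 4, which forces R3C5 = 5.
5 is placed in row 4, leaving R4C1 = 6.
4 is placed in row 4; hence R4C3 = 3.
2 is placed in column 3, so R5C3 = 5.
Row 5 now contains 1, leaving R5C5 = 2.
Row 1 already has 3, which forces R1C4 = 5.
5 is placed in row 2, which forces R2C4 = 3.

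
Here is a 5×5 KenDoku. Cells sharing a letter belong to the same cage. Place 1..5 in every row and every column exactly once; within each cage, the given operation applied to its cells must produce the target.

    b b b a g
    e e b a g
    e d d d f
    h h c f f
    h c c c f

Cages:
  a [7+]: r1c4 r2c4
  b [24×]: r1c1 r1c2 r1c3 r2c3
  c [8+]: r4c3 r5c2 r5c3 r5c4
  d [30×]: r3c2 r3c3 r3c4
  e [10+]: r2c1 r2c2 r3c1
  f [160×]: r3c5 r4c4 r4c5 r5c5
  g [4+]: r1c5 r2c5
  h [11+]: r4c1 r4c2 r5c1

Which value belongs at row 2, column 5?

The 4 cells of cage f must have product 160; hence r4c4 = 4.
Row 1 needs a 5, and only r1c4 is open for it.
5 is placed in column 4, so r2c4 = 2.
Column 4 already has 2; hence r3c4 = 3.
Column 4 already has 3, leaving r5c4 = 1.
The only place for 1 in row 3 is r3c1.
The only place for 4 in row 3 is r3c5.
Row 4 needs a 1, and only r4c3 is open for it.
Cage b has product 24, so r1c2 = 1.
1 is placed in row 1, so r1c5 = 3.
Column 5 already has 3, leaving r2c5 = 1.
The 4 cells of cage b must have product 24; hence r2c3 = 3.
The only place for 3 in row 4 is r4c2.
Cage h needs sum 11, which forces r4c1 = 5.
5 is placed in row 4, so r4c5 = 2.
Cage h has sum 11, leaving r5c1 = 3.
Column 5 already has 2, leaving r5c5 = 5.
Column 1 already has 5; hence r2c1 = 4.
Cage e has sum 10, which forces r2c2 = 5.
Column 2 already has 5, leaving r3c2 = 2.
2 is placed in row 3; hence r3c3 = 5.
2 is placed in column 2, which forces r5c2 = 4.
Row 5 now contains 4, leaving r5c3 = 2.
Column 1 now contains 4, leaving r1c1 = 2.
Column 3 now contains 2, which forces r1c3 = 4.
Completed grid: 2 1 4 5 3 / 4 5 3 2 1 / 1 2 5 3 4 / 5 3 1 4 2 / 3 4 2 1 5.

1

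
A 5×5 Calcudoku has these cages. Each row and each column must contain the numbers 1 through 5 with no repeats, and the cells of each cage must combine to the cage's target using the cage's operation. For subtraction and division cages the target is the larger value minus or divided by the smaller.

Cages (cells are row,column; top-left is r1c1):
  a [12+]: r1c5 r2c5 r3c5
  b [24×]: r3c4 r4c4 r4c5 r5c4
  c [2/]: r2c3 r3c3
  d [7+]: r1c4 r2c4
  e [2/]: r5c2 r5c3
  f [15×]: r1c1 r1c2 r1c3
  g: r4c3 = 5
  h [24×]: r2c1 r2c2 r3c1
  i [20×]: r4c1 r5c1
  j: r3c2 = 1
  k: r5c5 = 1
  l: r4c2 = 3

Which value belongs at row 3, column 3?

Cage j is a single given cell, which forces r3c2 = 1.
Cage l is a single given cell, leaving r4c2 = 3.
G is a freebie, which forces r4c3 = 5.
K is a freebie, so r5c5 = 1.
3 is placed in column 2; hence r1c2 = 5.
Row 4 already has 5, leaving r4c1 = 4.
Cage b has product 24, so r4c4 = 1.
Row 4 now contains 4, leaving r4c5 = 2.
The two cells of cage i must have product 20, which forces r5c1 = 5.
Cage h needs product 24, leaving r2c2 = 4.
Column 2 already has 4; hence r5c2 = 2.
Row 5 now contains 2; hence r5c3 = 4.
4 is placed in row 5, so r5c4 = 3.
Cage d needs two cells with sum 7, so r1c4 = 2.
Cage c needs two cells with quotient 2, which forces r2c3 = 1.
Column 4 already has 3; hence r2c4 = 5.
Row 2 now contains 5, which forces r2c5 = 3.
Column 3 now contains 4, which forces r3c3 = 2.
Column 4 already has 3; hence r3c4 = 4.
4 is placed in row 3, so r3c5 = 5.
Cage f has product 15, so r1c1 = 1.
Column 3 already has 1, leaving r1c3 = 3.
3 is placed in column 5, which forces r1c5 = 4.
Row 2 already has 3; hence r2c1 = 2.
Row 3 now contains 2, leaving r3c1 = 3.
The full grid is 1 5 3 2 4 / 2 4 1 5 3 / 3 1 2 4 5 / 4 3 5 1 2 / 5 2 4 3 1.

2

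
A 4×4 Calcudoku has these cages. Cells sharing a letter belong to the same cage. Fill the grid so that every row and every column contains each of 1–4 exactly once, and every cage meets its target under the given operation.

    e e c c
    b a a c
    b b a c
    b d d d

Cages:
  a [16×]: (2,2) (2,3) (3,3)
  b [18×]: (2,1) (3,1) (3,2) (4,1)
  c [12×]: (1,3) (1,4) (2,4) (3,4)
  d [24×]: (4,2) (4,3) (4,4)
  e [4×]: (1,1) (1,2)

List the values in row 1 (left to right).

4 1 2 3

Cage b needs product 18, which forces (3,2) = 3.
Row 1 needs a 2, and only (1,3) is open for it.
Cage a needs product 16, which forces (2,2) = 4.
Cage a has product 16, which forces (2,3) = 1.
Column 3 now contains 2, which forces (3,3) = 4.
4 is placed in column 2; hence (4,2) = 2.
Column 3 now contains 4, which forces (4,3) = 3.
Row 4 now contains 3, which forces (4,4) = 4.
The two cells of cage e must have product 4, so (1,1) = 4.
4 is placed in column 2; hence (1,2) = 1.
Row 1 now contains 1, so (1,4) = 3.
Cage b needs product 18; hence (2,1) = 3.
Column 4 already has 3, leaving (2,4) = 2.
Cage b has product 18, which forces (3,1) = 2.
Column 4 now contains 2; hence (3,4) = 1.
Row 4 now contains 3; hence (4,1) = 1.
The full grid is 4 1 2 3 / 3 4 1 2 / 2 3 4 1 / 1 2 3 4.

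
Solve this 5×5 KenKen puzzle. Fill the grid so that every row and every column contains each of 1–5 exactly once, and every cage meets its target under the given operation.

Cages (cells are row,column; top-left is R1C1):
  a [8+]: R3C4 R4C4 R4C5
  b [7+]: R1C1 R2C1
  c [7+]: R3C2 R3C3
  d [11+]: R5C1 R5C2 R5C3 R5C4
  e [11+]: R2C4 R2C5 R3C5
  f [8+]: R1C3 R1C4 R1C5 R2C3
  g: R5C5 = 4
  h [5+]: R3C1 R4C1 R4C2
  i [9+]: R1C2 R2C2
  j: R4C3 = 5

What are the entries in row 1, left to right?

4 5 1 3 2

Cage j is a single given cell, so R4C3 = 5.
Cage g is a single given cell, so R5C5 = 4.
The only place for 4 in row 4 is R4C4.
The pair R1C2/R2C2 in column 2 holds {4, 5}; hence R3C2 = 3.
Cage c needs two cells with sum 7, leaving R3C3 = 4.
Row 3 now contains 3; hence R3C5 = 5.
Cage f has sum 8, so R2C3 = 2.
The 3 cells of cage e must have sum 11, which forces R2C4 = 5.
Column 5 now contains 5, which forces R2C5 = 1.
Cage i's pair has sum 9; hence R1C2 = 5.
Row 2 now contains 5, which forces R2C2 = 4.
Cage d has sum 11, leaving R5C1 = 5.
Cage b needs two cells with sum 7, which forces R1C1 = 4.
Row 2 now contains 4, so R2C1 = 3.
3 is placed in column 1, so R4C1 = 1.
Row 4 now contains 1, which forces R4C2 = 2.
2 is placed in row 4, so R4C5 = 3.
Column 2 now contains 2, which forces R5C2 = 1.
Row 5 now contains 1; hence R5C3 = 3.
Row 5 now contains 3, which forces R5C4 = 2.
Column 3 already has 3, which forces R1C3 = 1.
Cage f has sum 8; hence R1C4 = 3.
Column 5 already has 3, leaving R1C5 = 2.
Column 1 already has 1; hence R3C1 = 2.
Column 4 now contains 2, which forces R3C4 = 1.
The full grid is 4 5 1 3 2 / 3 4 2 5 1 / 2 3 4 1 5 / 1 2 5 4 3 / 5 1 3 2 4.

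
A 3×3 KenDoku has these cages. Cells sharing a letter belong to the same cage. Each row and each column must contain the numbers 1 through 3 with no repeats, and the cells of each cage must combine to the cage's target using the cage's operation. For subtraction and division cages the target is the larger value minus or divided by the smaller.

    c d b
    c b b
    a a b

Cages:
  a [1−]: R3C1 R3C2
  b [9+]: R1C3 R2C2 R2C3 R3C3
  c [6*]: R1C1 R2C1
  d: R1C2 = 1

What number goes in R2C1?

Cage d is a single given cell; hence R1C2 = 1.
Cage b has sum 9, leaving R2C2 = 3.
Column 2 now contains 3; hence R3C2 = 2.
Cage c needs two cells with product 6, which forces R1C1 = 3.
3 is placed in row 1, so R1C3 = 2.
Row 2 already has 3, so R2C1 = 2.
Column 3 already has 2, so R2C3 = 1.
Column 1 already has 3, so R3C1 = 1.
Column 3 already has 1, which forces R3C3 = 3.
Completed grid: 3 1 2 / 2 3 1 / 1 2 3.

2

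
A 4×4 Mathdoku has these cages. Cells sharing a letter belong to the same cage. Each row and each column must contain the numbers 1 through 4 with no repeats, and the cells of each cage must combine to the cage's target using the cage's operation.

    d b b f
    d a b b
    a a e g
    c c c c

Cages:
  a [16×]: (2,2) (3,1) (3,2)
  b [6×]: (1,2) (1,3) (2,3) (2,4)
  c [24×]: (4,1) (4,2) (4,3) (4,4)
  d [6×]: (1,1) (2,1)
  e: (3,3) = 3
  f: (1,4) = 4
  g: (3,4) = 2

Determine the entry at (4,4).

3

F is a freebie, leaving (1,4) = 4.
Cage e is given, which forces (3,3) = 3.
Cage g is given, so (3,4) = 2.
Cage a has product 16, so (2,2) = 4.
Row 3 already has 2, so (3,1) = 4.
Cage a needs product 16, so (3,2) = 1.
Column 2 already has 1, which forces (1,2) = 3.
Cage b needs product 6, which forces (1,3) = 1.
Cage b has product 6, leaving (2,3) = 2.
The 4 cells of cage b must have product 6, leaving (2,4) = 1.
Column 2 now contains 3; hence (4,2) = 2.
Cage c has product 24, so (4,3) = 4.
1 is placed in column 4; hence (4,4) = 3.
Row 1 now contains 3, so (1,1) = 2.
Row 2 already has 2, which forces (2,1) = 3.
3 is placed in row 4, leaving (4,1) = 1.
The full grid is 2 3 1 4 / 3 4 2 1 / 4 1 3 2 / 1 2 4 3.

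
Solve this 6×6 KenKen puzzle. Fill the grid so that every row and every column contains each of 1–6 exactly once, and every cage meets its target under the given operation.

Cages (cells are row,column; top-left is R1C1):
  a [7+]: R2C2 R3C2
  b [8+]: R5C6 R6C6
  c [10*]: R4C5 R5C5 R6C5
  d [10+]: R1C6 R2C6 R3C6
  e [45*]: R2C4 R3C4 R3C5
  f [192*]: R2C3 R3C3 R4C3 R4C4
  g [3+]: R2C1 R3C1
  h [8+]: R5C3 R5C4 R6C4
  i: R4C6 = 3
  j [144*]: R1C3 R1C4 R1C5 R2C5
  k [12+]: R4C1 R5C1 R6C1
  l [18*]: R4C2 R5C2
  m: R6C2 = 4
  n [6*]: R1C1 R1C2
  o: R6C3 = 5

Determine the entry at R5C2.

The 3 cells of cage e must have product 45; hence R2C4 = 3.
Cage e has product 45, leaving R3C4 = 5.
Cage e has product 45, which forces R3C5 = 3.
Cage f needs product 192, so R4C4 = 4.
I is a freebie, leaving R4C6 = 3.
Cage m is given, so R6C2 = 4.
Cage o is given, leaving R6C3 = 5.
Row 4 now contains 3, so R4C2 = 6.
Row 4 already has 6, leaving R4C3 = 2.
The two cells of cage l must have product 18; hence R5C2 = 3.
Cage h has sum 8, so R5C3 = 1.
Cage h has sum 8; hence R5C4 = 6.
Row 5 already has 6; hence R5C6 = 2.
Cage h needs sum 8, which forces R6C4 = 1.
Row 6 now contains 1, leaving R6C5 = 2.
2 is placed in column 6, leaving R6C6 = 6.
Cage j has product 144; hence R1C3 = 3.
Column 4 now contains 1, which forces R1C4 = 2.
Cage a's pair has sum 7, which forces R2C2 = 5.
Cage a's pair has sum 7, so R3C2 = 2.
Cage k has sum 12, so R4C1 = 5.
Cage c has product 10, leaving R4C5 = 1.
The 3 cells of cage k must have sum 12, so R5C1 = 4.
Row 5 already has 2, which forces R5C5 = 5.
6 is placed in row 6, leaving R6C1 = 3.
3 is placed in row 1, which forces R1C1 = 6.
Row 1 already has 2; hence R1C2 = 1.
Row 1 already has 6, leaving R1C5 = 4.
The 3 cells of cage d must have sum 10; hence R1C6 = 5.
Cage g needs two cells with sum 3, which forces R2C1 = 2.
Column 5 now contains 4, which forces R2C5 = 6.
2 is placed in row 3, leaving R3C1 = 1.
1 is placed in row 3, which forces R3C6 = 4.
6 is placed in row 2, which forces R2C3 = 4.
Column 6 already has 4, leaving R2C6 = 1.
Row 3 now contains 4, which forces R3C3 = 6.
The full grid is 6 1 3 2 4 5 / 2 5 4 3 6 1 / 1 2 6 5 3 4 / 5 6 2 4 1 3 / 4 3 1 6 5 2 / 3 4 5 1 2 6.

3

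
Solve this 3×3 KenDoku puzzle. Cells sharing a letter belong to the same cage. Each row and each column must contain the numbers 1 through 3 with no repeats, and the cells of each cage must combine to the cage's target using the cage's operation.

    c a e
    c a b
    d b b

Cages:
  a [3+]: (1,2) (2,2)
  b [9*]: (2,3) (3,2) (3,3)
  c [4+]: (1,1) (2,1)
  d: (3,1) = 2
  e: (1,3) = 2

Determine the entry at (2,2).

E is a freebie, leaving (1,3) = 2.
Cage b needs product 9, so (2,3) = 3.
Cage d is given, which forces (3,1) = 2.
Cage b needs product 9, leaving (3,2) = 3.
The 3 cells of cage b must have product 9, leaving (3,3) = 1.
Cage c's pair has sum 4, so (1,1) = 3.
Row 1 now contains 2, so (1,2) = 1.
Row 2 already has 3, leaving (2,1) = 1.
Cage a's pair has sum 3; hence (2,2) = 2.
Completed grid: 3 1 2 / 1 2 3 / 2 3 1.

2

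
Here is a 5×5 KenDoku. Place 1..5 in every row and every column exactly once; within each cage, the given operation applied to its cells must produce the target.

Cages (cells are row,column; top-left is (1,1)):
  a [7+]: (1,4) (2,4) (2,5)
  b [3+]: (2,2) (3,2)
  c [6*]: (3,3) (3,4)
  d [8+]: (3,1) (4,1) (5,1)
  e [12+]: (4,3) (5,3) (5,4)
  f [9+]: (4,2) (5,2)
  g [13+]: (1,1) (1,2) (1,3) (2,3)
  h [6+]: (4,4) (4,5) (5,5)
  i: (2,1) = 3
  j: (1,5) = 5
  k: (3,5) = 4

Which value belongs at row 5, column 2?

Cage j is a single given cell; hence (1,5) = 5.
Cage i is given, which forces (2,1) = 3.
Cage k is a single given cell, so (3,5) = 4.
The only place for 5 in row 3 is (3,1).
In row 3, 1 can only go at (3,2), so (3,2) = 1.
Column 2 now contains 1, which forces (2,2) = 2.
Row 2 already has 2, leaving (2,5) = 1.
Cage h needs sum 6, so (4,4) = 1.
Column 4 already has 1; hence (1,4) = 2.
The 3 cells of cage a must have sum 7, which forces (2,4) = 4.
Column 4 already has 2; hence (3,4) = 3.
Row 4 now contains 1, leaving (4,1) = 2.
Row 4 now contains 2, so (4,5) = 3.
The 3 cells of cage d must have sum 8, so (5,1) = 1.
Column 4 now contains 3, so (5,4) = 5.
3 is placed in column 5; hence (5,5) = 2.
Column 1 now contains 1; hence (1,1) = 4.
Cage g needs sum 13, which forces (1,2) = 3.
The 4 cells of cage g must have sum 13; hence (1,3) = 1.
Row 2 already has 4; hence (2,3) = 5.
Row 3 now contains 3; hence (3,3) = 2.
Cage f needs two cells with sum 9; hence (4,2) = 5.
Cage e needs sum 12, leaving (4,3) = 4.
Row 5 already has 5, so (5,2) = 4.
The 3 cells of cage e must have sum 12, leaving (5,3) = 3.
Filled in: 4 3 1 2 5 / 3 2 5 4 1 / 5 1 2 3 4 / 2 5 4 1 3 / 1 4 3 5 2.

4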